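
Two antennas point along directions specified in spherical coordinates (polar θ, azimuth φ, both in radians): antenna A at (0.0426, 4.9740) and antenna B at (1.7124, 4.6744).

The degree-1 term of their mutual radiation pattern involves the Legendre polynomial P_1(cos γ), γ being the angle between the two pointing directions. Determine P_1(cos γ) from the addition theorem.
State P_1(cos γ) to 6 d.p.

Term-by-term m-sum for l=1 (normalisation 4π/3 = 4.188790):
  m=-1: Y*=+0.003805-0.014213i  Y=-0.012990+0.341789i  product +0.004808+0.001485i
  m=+0: Y*=+0.488159-0.000000i  Y=-0.068957+0.000000i  product -0.033662+0.000000i
  m=+1: Y*=-0.003805-0.014213i  Y=+0.012990+0.341789i  product +0.004808-0.001485i
Σ over m = -0.024045+0.000000i; ×(4π/3) → -0.100720+0.000000i. Real part: -0.100720

-0.100720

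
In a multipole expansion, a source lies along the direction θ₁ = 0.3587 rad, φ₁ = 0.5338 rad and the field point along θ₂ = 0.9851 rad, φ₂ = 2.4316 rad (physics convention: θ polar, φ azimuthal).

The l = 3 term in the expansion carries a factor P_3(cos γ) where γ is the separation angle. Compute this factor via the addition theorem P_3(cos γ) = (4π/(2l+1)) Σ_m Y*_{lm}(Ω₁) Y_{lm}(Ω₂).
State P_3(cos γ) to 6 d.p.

-0.445381

Expand P_3 via completeness: Σ_{m} conj(Y_{3,m}) at Ω₁ times Y_{3,m} at Ω₂ —
  m=-3: Y*=(-0.000552, 0.018043)  Y=(0.128084, -0.204669)  product (0.003622, 0.002424)
  m=-2: Y*=(0.056871, 0.103316)  Y=(0.058940, 0.387856)  product (-0.036720, 0.028147)
  m=-1: Y*=(0.330498, 0.195335)  Y=(-0.107803, -0.092659)  product (-0.017529, -0.051681)
  m=+0: Y*=(0.483532, -0.000000)  Y=(-0.303686, 0.000000)  product (-0.146842, 0.000000)
  m=+1: Y*=(-0.330498, 0.195335)  Y=(0.107803, -0.092659)  product (-0.017529, 0.051681)
  m=+2: Y*=(0.056871, -0.103316)  Y=(0.058940, -0.387856)  product (-0.036720, -0.028147)
  m=+3: Y*=(0.000552, 0.018043)  Y=(-0.128084, -0.204669)  product (0.003622, -0.002424)
Accumulated sum (-0.248096, 0.000000); after 4π/(2l+1) scaling, (-0.445381, 0.000000) ⇒ P_3 = -0.445381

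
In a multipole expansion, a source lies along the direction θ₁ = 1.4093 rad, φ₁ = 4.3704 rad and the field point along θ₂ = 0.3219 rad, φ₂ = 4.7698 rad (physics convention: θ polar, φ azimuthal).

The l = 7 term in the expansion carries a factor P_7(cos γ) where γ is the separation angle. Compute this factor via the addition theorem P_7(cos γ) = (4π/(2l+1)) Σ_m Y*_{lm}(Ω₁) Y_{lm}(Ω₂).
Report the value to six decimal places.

Addition theorem: P_7(cos γ) = (4π/15) Σ_m Y*_{lm}(Ω₁) Y_{lm}(Ω₂), m = −7…7:
  term(m=-7) = -0.000068-0.000025i   from Y*(Ω₁)=+0.310207-0.334544i, Y(Ω₂)=-0.000062-0.000146i
  term(m=-6) = -0.000364-0.000336i   from Y*(Ω₁)=+0.128705+0.246533i, Y(Ω₂)=-0.001675+0.000601i
  term(m=-5) = +0.001174+0.002585i   from Y*(Ω₁)=+0.225951-0.031645i, Y(Ω₂)=+0.003523+0.011933i
  term(m=-4) = +0.000485+0.018090i   from Y*(Ω₁)=-0.060092+0.292180i, Y(Ω₂)=+0.059074-0.013810i
  term(m=-3) = +0.011196-0.028645i   from Y*(Ω₁)=+0.126371+0.076583i, Y(Ω₂)=-0.035671-0.205058i
  term(m=-2) = +0.098996-0.101686i   from Y*(Ω₁)=-0.232716+0.189724i, Y(Ω₂)=-0.469544+0.054152i
  term(m=-1) = -0.060811+0.025667i   from Y*(Ω₁)=+0.038755+0.108868i, Y(Ω₂)=+0.032774+0.570239i
  term(m=+0) = +0.001921+0.000000i   from Y*(Ω₁)=-0.299874-0.000000i, Y(Ω₂)=-0.006404+0.000000i
  term(m=+1) = -0.060811-0.025667i   from Y*(Ω₁)=-0.038755+0.108868i, Y(Ω₂)=-0.032774+0.570239i
  term(m=+2) = +0.098996+0.101686i   from Y*(Ω₁)=-0.232716-0.189724i, Y(Ω₂)=-0.469544-0.054152i
  term(m=+3) = +0.011196+0.028645i   from Y*(Ω₁)=-0.126371+0.076583i, Y(Ω₂)=+0.035671-0.205058i
  term(m=+4) = +0.000485-0.018090i   from Y*(Ω₁)=-0.060092-0.292180i, Y(Ω₂)=+0.059074+0.013810i
  term(m=+5) = +0.001174-0.002585i   from Y*(Ω₁)=-0.225951-0.031645i, Y(Ω₂)=-0.003523+0.011933i
  term(m=+6) = -0.000364+0.000336i   from Y*(Ω₁)=+0.128705-0.246533i, Y(Ω₂)=-0.001675-0.000601i
  term(m=+7) = -0.000068+0.000025i   from Y*(Ω₁)=-0.310207-0.334544i, Y(Ω₂)=+0.000062-0.000146i
Accumulated sum +0.103137+0.000000i; after 4π/(2l+1) scaling, +0.086404+0.000000i ⇒ P_7 = 0.086404

0.086404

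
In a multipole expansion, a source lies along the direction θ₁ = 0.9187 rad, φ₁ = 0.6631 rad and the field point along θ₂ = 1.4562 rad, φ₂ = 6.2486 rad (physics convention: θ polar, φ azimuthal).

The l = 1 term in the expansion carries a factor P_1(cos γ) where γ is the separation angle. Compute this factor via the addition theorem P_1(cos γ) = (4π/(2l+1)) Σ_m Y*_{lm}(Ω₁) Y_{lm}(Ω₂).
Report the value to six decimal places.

0.674486

Addition theorem: P_1(cos γ) = (4π/3) Σ_m Y*_{lm}(Ω₁) Y_{lm}(Ω₂), m = −1…1:
  [-1]  conj(Y_{1,-1})(Ω₁) = (0.216412, 0.169036) ; Y_{1,-1}(Ω₂) = (0.343023, 0.011868) ; Δ = (0.072228, 0.060552)
  [+0]  conj(Y_{1,0})(Ω₁) = (0.296510, -0.000000) ; Y_{1,0}(Ω₂) = (0.055870, 0.000000) ; Δ = (0.016566, 0.000000)
  [+1]  conj(Y_{1,1})(Ω₁) = (-0.216412, 0.169036) ; Y_{1,1}(Ω₂) = (-0.343023, 0.011868) ; Δ = (0.072228, -0.060552)
Accumulated sum (0.161022, 0.000000); after 4π/(2l+1) scaling, (0.674486, 0.000000) ⇒ P_1 = 0.674486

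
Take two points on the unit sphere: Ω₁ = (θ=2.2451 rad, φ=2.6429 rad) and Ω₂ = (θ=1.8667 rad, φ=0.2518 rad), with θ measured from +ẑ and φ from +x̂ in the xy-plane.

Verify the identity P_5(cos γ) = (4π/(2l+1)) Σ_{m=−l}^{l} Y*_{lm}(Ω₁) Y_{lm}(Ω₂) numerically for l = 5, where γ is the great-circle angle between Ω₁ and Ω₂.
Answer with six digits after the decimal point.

Summing Y*_{l m}(θ₁,φ₁)·Y_{l m}(θ₂,φ₂) over m ∈ [−5, 5]; prefactor 4π/(2·5+1) = 1.142397:
  m=-5: 0.10761 + 0.08149j × 0.11402 - 0.35375j = 0.04110 - 0.02878j  (running Σ = 0.04110 - 0.02878j)
  m=-4: 0.14036 + 0.31098j × -0.19141 + 0.30288j = -0.12106 - 0.01701j  (running Σ = -0.07996 - 0.04579j)
  m=-3: -0.03088 + 0.41245j × -0.05173 + 0.04872j = -0.01850 - 0.02284j  (running Σ = -0.09846 - 0.06863j)
  m=-2: -0.05935 + 0.09191j × 0.29501 - 0.16255j = -0.00257 + 0.03676j  (running Σ = -0.10103 - 0.03187j)
  m=-1: 0.27823 - 0.15153j × -0.01146 + 0.00295j = -0.00274 + 0.00256j  (running Σ = -0.10377 - 0.02931j)
  m=0: 0.19816 + 0.00000j × -0.32409 + 0.00000j = -0.06422 + 0.00000j  (running Σ = -0.16799 - 0.02931j)
  m=1: -0.27823 - 0.15153j × 0.01146 + 0.00295j = -0.00274 - 0.00256j  (running Σ = -0.17073 - 0.03187j)
  m=2: -0.05935 - 0.09191j × 0.29501 + 0.16255j = -0.00257 - 0.03676j  (running Σ = -0.17330 - 0.06863j)
  m=3: 0.03088 + 0.41245j × 0.05173 + 0.04872j = -0.01850 + 0.02284j  (running Σ = -0.19180 - 0.04579j)
  m=4: 0.14036 - 0.31098j × -0.19141 - 0.30288j = -0.12106 + 0.01701j  (running Σ = -0.31286 - 0.02878j)
  m=5: -0.10761 + 0.08149j × -0.11402 - 0.35375j = 0.04110 + 0.02878j  (running Σ = -0.27176 + 0.00000j)
Total Σ_m = -0.27176 + 0.00000j. Multiply by 1.142397: -0.31046 + 0.00000j. P_5(cos γ) = -0.310459

-0.310459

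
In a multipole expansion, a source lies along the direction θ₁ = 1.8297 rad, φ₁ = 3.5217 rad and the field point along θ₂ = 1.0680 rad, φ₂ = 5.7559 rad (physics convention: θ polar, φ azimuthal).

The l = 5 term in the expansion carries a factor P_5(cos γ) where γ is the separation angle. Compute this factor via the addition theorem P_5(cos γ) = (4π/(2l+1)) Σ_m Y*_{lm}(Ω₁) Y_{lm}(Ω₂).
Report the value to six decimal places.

Term-by-term m-sum for l=5 (normalisation 4π/11 = 1.142397):
  m=-5: (0.126855, -0.370668) × (-0.209801, 0.116026) = (0.016393, 0.092485)  (running Σ = (0.016393, 0.092485))
  m=-4: (-0.016519, -0.327704) × (-0.213769, 0.357963) = (0.120837, 0.064140)  (running Σ = (0.137230, 0.156625))
  m=-3: (0.053476, 0.116456) × (-0.002805, 0.253638) = (-0.029688, 0.013237)  (running Σ = (0.107542, 0.169862))
  m=-2: (0.236051, 0.224451) × (-0.093898, -0.165442) = (0.014969, -0.060128)  (running Σ = (0.122511, 0.109733))
  m=-1: (-0.049615, -0.019823) × (-0.271282, -0.157961) = (0.010328, 0.013215)  (running Σ = (0.132839, 0.122948))
  m=0: (-0.319850, -0.000000) × (0.120743, 0.000000) = (-0.038620, -0.000000)  (running Σ = (0.094220, 0.122948))
  m=1: (0.049615, -0.019823) × (0.271282, -0.157961) = (0.010328, -0.013215)  (running Σ = (0.104548, 0.109733))
  m=2: (0.236051, -0.224451) × (-0.093898, 0.165442) = (0.014969, 0.060128)  (running Σ = (0.119517, 0.169862))
  m=3: (-0.053476, 0.116456) × (0.002805, 0.253638) = (-0.029688, -0.013237)  (running Σ = (0.089829, 0.156625))
  m=4: (-0.016519, 0.327704) × (-0.213769, -0.357963) = (0.120837, -0.064140)  (running Σ = (0.210666, 0.092485))
  m=5: (-0.126855, -0.370668) × (0.209801, 0.116026) = (0.016393, -0.092485)  (running Σ = (0.227059, -0.000000))
Total Σ_m = (0.227059, -0.000000). Multiply by 1.142397: (0.259392, -0.000000). P_5(cos γ) = 0.259392

0.259392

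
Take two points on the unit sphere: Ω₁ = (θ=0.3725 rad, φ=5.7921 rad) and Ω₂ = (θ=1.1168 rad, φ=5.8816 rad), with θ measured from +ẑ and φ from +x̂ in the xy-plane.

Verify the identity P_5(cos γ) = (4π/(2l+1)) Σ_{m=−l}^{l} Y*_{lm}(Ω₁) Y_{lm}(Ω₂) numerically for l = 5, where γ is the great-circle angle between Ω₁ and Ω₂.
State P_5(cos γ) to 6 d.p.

-0.406358

Term-by-term m-sum for l=5 (normalisation 4π/11 = 1.142397):
  m=-5: Y*=-0.00229 - 0.00188j  Y=-0.11519 + 0.24651j  product 0.00073 - 0.00035j
  m=-4: Y*=-0.00920 - 0.02215j  Y=-0.01492 + 0.41962j  product 0.00943 - 0.00353j
  m=-3: Y*=0.01106 - 0.11299j  Y=0.06570 + 0.17140j  product 0.02009 - 0.00553j
  m=-2: Y*=0.18605 - 0.27870j  Y=-0.17633 - 0.18271j  product -0.08373 + 0.01515j
  m=-1: Y*=0.47896 - 0.25614j  Y=-0.24264 - 0.10304j  product -0.14261 + 0.01280j
  m=+0: Y*=0.18385 + 0.00000j  Y=0.19834 + 0.00000j  product 0.03646 + 0.00000j
  m=+1: Y*=-0.47896 - 0.25614j  Y=0.24264 - 0.10304j  product -0.14261 - 0.01280j
  m=+2: Y*=0.18605 + 0.27870j  Y=-0.17633 + 0.18271j  product -0.08373 - 0.01515j
  m=+3: Y*=-0.01106 - 0.11299j  Y=-0.06570 + 0.17140j  product 0.02009 + 0.00553j
  m=+4: Y*=-0.00920 + 0.02215j  Y=-0.01492 - 0.41962j  product 0.00943 + 0.00353j
  m=+5: Y*=0.00229 - 0.00188j  Y=0.11519 + 0.24651j  product 0.00073 + 0.00035j
Σ over m = -0.35571 + 0.00000j; ×(4π/11) → -0.40636 + 0.00000j. Real part: -0.406358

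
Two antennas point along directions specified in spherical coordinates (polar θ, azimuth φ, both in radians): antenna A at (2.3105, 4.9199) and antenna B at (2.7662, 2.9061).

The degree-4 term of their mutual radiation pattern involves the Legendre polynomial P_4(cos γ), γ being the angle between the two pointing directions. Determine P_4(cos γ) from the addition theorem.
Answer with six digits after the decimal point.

-0.305957

Term-by-term m-sum for l=4 (normalisation 4π/9 = 1.396263):
  m=-4: +0.088909+0.097225i × +0.004703+0.006467i = -0.000211+0.001032i  (running Σ = -0.000211+0.001032i)
  m=-3: +0.198282-0.276258i × +0.043656+0.037257i = +0.018949-0.004673i  (running Σ = +0.018738-0.003641i)
  m=-2: -0.364225-0.160483i × +0.202724+0.103228i = -0.057271-0.070132i  (running Σ = -0.038533-0.073773i)
  m=-1: -0.008764+0.041625i × +0.480022+0.115179i = -0.009001+0.018972i  (running Σ = -0.047534-0.054801i)
  m=0: -0.360229-0.000000i × +0.344385+0.000000i = -0.124058-0.000000i  (running Σ = -0.171592-0.054801i)
  m=1: +0.008764+0.041625i × -0.480022+0.115179i = -0.009001-0.018972i  (running Σ = -0.180593-0.073773i)
  m=2: -0.364225+0.160483i × +0.202724-0.103228i = -0.057271+0.070132i  (running Σ = -0.237864-0.003641i)
  m=3: -0.198282-0.276258i × -0.043656+0.037257i = +0.018949+0.004673i  (running Σ = -0.218915+0.001032i)
  m=4: +0.088909-0.097225i × +0.004703-0.006467i = -0.000211-0.001032i  (running Σ = -0.219126-0.000000i)
Σ over m = -0.219126-0.000000i; ×(4π/9) → -0.305957-0.000000i. Real part: -0.305957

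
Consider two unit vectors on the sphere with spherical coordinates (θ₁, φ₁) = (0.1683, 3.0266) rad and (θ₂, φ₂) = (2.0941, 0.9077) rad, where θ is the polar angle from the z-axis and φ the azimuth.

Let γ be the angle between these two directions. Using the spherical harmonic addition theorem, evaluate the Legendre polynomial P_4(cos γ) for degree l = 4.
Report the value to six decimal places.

Term-by-term m-sum for l=4 (normalisation 4π/9 = 1.396263):
  m=-4: (0.000312, -0.000155) × (-0.219877, 0.117056) = (-0.000051, 0.000071)  (running Σ = (-0.000051, 0.000071))
  m=-3: (-0.005458, 0.001961) × (0.371413, 0.165192) = (-0.002351, -0.000173)  (running Σ = (-0.002402, -0.000103))
  m=-2: (0.053039, -0.012418) × (-0.045476, -0.182195) = (-0.004675, -0.009099)  (running Σ = (-0.007076, -0.009201))
  m=-1: (-0.295195, 0.034096) × (0.157796, -0.202023) = (-0.039692, 0.065016)  (running Σ = (-0.046769, 0.055815))
  m=0: (0.730472, -0.000000) × (-0.244291, 0.000000) = (-0.178448, 0.000000)  (running Σ = (-0.225216, 0.055815))
  m=1: (0.295195, 0.034096) × (-0.157796, -0.202023) = (-0.039692, -0.065016)  (running Σ = (-0.264909, -0.009201))
  m=2: (0.053039, 0.012418) × (-0.045476, 0.182195) = (-0.004675, 0.009099)  (running Σ = (-0.269583, -0.000103))
  m=3: (0.005458, 0.001961) × (-0.371413, 0.165192) = (-0.002351, 0.000173)  (running Σ = (-0.271935, 0.000071))
  m=4: (0.000312, 0.000155) × (-0.219877, -0.117056) = (-0.000051, -0.000071)  (running Σ = (-0.271985, -0.000000))
Accumulated sum (-0.271985, -0.000000); after 4π/(2l+1) scaling, (-0.379763, -0.000000) ⇒ P_4 = -0.379763

-0.379763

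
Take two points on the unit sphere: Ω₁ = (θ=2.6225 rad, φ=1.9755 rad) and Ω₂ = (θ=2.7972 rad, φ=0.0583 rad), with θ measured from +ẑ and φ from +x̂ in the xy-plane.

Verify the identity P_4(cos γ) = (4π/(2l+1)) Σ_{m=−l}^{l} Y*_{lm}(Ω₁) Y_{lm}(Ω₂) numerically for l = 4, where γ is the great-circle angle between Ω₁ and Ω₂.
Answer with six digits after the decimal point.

Expand P_4 via completeness: Σ_{m} conj(Y_{4,m}) at Ω₁ times Y_{4,m} at Ω₂ —
  m=-4: Y*=(-0.001287, 0.026773)  Y=(0.005595, -0.001329)  product (0.000028, 0.000151)
  m=-3: Y*=(-0.124337, 0.046331)  Y=(-0.044652, 0.007890)  product (0.005186, -0.003050)
  m=-2: Y*=(-0.242951, -0.254907)  Y=(0.197021, -0.023077)  product (-0.053749, -0.044615)
  m=-1: Y*=(0.182720, -0.426567)  Y=(-0.480603, 0.028051)  product (-0.075850, 0.210135)
  m=+0: Y*=(0.029155, -0.000000)  Y=(0.412051, 0.000000)  product (0.012013, 0.000000)
  m=+1: Y*=(-0.182720, -0.426567)  Y=(0.480603, 0.028051)  product (-0.075850, -0.210135)
  m=+2: Y*=(-0.242951, 0.254907)  Y=(0.197021, 0.023077)  product (-0.053749, 0.044615)
  m=+3: Y*=(0.124337, 0.046331)  Y=(0.044652, 0.007890)  product (0.005186, 0.003050)
  m=+4: Y*=(-0.001287, -0.026773)  Y=(0.005595, 0.001329)  product (0.000028, -0.000151)
Σ over m = (-0.236756, -0.000000); ×(4π/9) → (-0.330573, -0.000000). Real part: -0.330573

-0.330573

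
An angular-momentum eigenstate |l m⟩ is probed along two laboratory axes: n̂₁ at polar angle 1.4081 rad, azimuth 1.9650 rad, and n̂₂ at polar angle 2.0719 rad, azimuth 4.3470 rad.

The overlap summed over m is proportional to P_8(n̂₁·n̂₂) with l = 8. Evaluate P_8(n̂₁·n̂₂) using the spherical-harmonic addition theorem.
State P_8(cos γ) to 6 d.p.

0.300587

Expand P_8 via completeness: Σ_{m} conj(Y_{8,m}) at Ω₁ times Y_{8,m} at Ω₂ —
  m=-8: (-0.463393, -0.005578) × (-0.176168, 0.039114) = (0.081853, -0.017142)  (running Σ = (0.081853, -0.017142))
  m=-7: (0.113476, 0.282330) × (-0.217952, -0.329874) = (0.068401, -0.098967)  (running Σ = (0.150254, -0.116109))
  m=-6: (-0.150378, 0.147688) × (0.245578, -0.342875) = (0.013709, 0.087830)  (running Σ = (0.163963, -0.028280))
  m=-5: (0.295842, 0.125157) × (0.090537, 0.023712) = (0.023817, 0.018346)  (running Σ = (0.187780, -0.009933))
  m=-4: (-0.000700, 0.116302) × (-0.033573, -0.306108) = (0.035624, -0.003690)  (running Σ = (0.223404, -0.013624))
  m=-3: (0.295046, -0.120655) × (0.232445, -0.119431) = (0.054172, -0.063283)  (running Σ = (0.277576, -0.076907))
  m=-2: (0.050933, 0.051240) × (-0.139918, -0.125411) = (-0.000700, -0.013557)  (running Σ = (0.276876, -0.090464))
  m=-1: (0.121057, -0.291017) × (0.108251, -0.282959) = (-0.069241, -0.065757)  (running Σ = (0.207634, -0.156221))
  m=0: (0.059042, -0.000000) × (-0.146155, 0.000000) = (-0.008629, 0.000000)  (running Σ = (0.199005, -0.156221))
  m=1: (-0.121057, -0.291017) × (-0.108251, -0.282959) = (-0.069241, 0.065757)  (running Σ = (0.129763, -0.090464))
  m=2: (0.050933, -0.051240) × (-0.139918, 0.125411) = (-0.000700, 0.013557)  (running Σ = (0.129063, -0.076907))
  m=3: (-0.295046, -0.120655) × (-0.232445, -0.119431) = (0.054172, 0.063283)  (running Σ = (0.183235, -0.013624))
  m=4: (-0.000700, -0.116302) × (-0.033573, 0.306108) = (0.035624, 0.003690)  (running Σ = (0.218859, -0.009933))
  m=5: (-0.295842, 0.125157) × (-0.090537, 0.023712) = (0.023817, -0.018346)  (running Σ = (0.242676, -0.028280))
  m=6: (-0.150378, -0.147688) × (0.245578, 0.342875) = (0.013709, -0.087830)  (running Σ = (0.256385, -0.116109))
  m=7: (-0.113476, 0.282330) × (0.217952, -0.329874) = (0.068401, 0.098967)  (running Σ = (0.324786, -0.017142))
  m=8: (-0.463393, 0.005578) × (-0.176168, -0.039114) = (0.081853, 0.017142)  (running Σ = (0.406639, 0.000000))
Total Σ_m = (0.406639, 0.000000). Multiply by 0.739198: (0.300587, 0.000000). P_8(cos γ) = 0.300587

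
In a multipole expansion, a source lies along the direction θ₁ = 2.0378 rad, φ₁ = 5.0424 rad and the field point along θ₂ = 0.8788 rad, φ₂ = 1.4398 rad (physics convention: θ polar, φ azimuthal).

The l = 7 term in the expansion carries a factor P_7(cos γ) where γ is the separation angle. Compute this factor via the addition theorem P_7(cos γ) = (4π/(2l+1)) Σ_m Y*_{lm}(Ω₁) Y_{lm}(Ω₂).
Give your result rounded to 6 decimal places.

Expand P_7 via completeness: Σ_{m} conj(Y_{7,m}) at Ω₁ times Y_{7,m} at Ω₂ —
  [-7]  conj(Y_{7,-7})(Ω₁) = (-0.167230, -0.152475) ; Y_{7,-7}(Ω₂) = (-0.063684, 0.048798) ; Δ = (0.018090, 0.001550)
  [-6]  conj(Y_{7,-6})(Ω₁) = (-0.169896, 0.391678) ; Y_{7,-6}(Ω₂) = (-0.175804, -0.176008) ; Δ = (0.098807, -0.038956)
  [-5]  conj(Y_{7,-5})(Ω₁) = (0.339467, 0.026962) ; Y_{7,-5}(Ω₂) = (0.259672, -0.338073) ; Δ = (0.097265, -0.107763)
  [-4]  conj(Y_{7,-4})(Ω₁) = (0.019023, 0.074266) ; Y_{7,-4}(Ω₂) = (0.326732, 0.188807) ; Δ = (-0.007807, 0.027857)
  [-3]  conj(Y_{7,-3})(Ω₁) = (0.296498, -0.194580) ; Y_{7,-3}(Ω₂) = (0.003232, -0.007796) ; Δ = (-0.000559, -0.002940)
  [-2]  conj(Y_{7,-2})(Ω₁) = (-0.063049, -0.048935) ; Y_{7,-2}(Ω₂) = (0.347649, 0.093224) ; Δ = (-0.017357, -0.022890)
  [-1]  conj(Y_{7,-1})(Ω₁) = (0.103487, -0.302120) ; Y_{7,-1}(Ω₂) = (-0.020147, 0.152918) ; Δ = (0.044114, 0.021912)
  [+0]  conj(Y_{7,0})(Ω₁) = (-0.121407, -0.000000) ; Y_{7,0}(Ω₂) = (0.319285, 0.000000) ; Δ = (-0.038763, -0.000000)
  [+1]  conj(Y_{7,1})(Ω₁) = (-0.103487, -0.302120) ; Y_{7,1}(Ω₂) = (0.020147, 0.152918) ; Δ = (0.044114, -0.021912)
  [+2]  conj(Y_{7,2})(Ω₁) = (-0.063049, 0.048935) ; Y_{7,2}(Ω₂) = (0.347649, -0.093224) ; Δ = (-0.017357, 0.022890)
  [+3]  conj(Y_{7,3})(Ω₁) = (-0.296498, -0.194580) ; Y_{7,3}(Ω₂) = (-0.003232, -0.007796) ; Δ = (-0.000559, 0.002940)
  [+4]  conj(Y_{7,4})(Ω₁) = (0.019023, -0.074266) ; Y_{7,4}(Ω₂) = (0.326732, -0.188807) ; Δ = (-0.007807, -0.027857)
  [+5]  conj(Y_{7,5})(Ω₁) = (-0.339467, 0.026962) ; Y_{7,5}(Ω₂) = (-0.259672, -0.338073) ; Δ = (0.097265, 0.107763)
  [+6]  conj(Y_{7,6})(Ω₁) = (-0.169896, -0.391678) ; Y_{7,6}(Ω₂) = (-0.175804, 0.176008) ; Δ = (0.098807, 0.038956)
  [+7]  conj(Y_{7,7})(Ω₁) = (0.167230, -0.152475) ; Y_{7,7}(Ω₂) = (0.063684, 0.048798) ; Δ = (0.018090, -0.001550)
Total Σ_m = (0.426346, -0.000000). Multiply by 0.837758: (0.357174, -0.000000). P_7(cos γ) = 0.357174

0.357174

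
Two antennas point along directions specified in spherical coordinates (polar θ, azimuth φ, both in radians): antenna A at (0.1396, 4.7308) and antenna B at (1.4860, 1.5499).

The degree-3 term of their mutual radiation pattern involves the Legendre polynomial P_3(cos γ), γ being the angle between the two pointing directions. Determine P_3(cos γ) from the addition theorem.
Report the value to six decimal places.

0.081595

Term-by-term m-sum for l=3 (normalisation 4π/7 = 1.795196):
  term(m=-3) = -0.000461-0.000055i   from Y*(Ω₁)=-0.000062+0.001122i, Y(Ω₂)=-0.025857+0.411932i
  term(m=-2) = +0.001679+0.000132i   from Y*(Ω₁)=-0.019582-0.000721i, Y(Ω₂)=-0.085861-0.003590i
  term(m=-1) = +0.054453+0.002142i   from Y*(Ω₁)=+0.003231-0.175495i, Y(Ω₂)=-0.006487+0.310402i
  term(m=+0) = -0.065890+0.000000i   from Y*(Ω₁)=+0.703316-0.000000i, Y(Ω₂)=-0.093685+0.000000i
  term(m=+1) = +0.054453-0.002142i   from Y*(Ω₁)=-0.003231-0.175495i, Y(Ω₂)=+0.006487+0.310402i
  term(m=+2) = +0.001679-0.000132i   from Y*(Ω₁)=-0.019582+0.000721i, Y(Ω₂)=-0.085861+0.003590i
  term(m=+3) = -0.000461+0.000055i   from Y*(Ω₁)=+0.000062+0.001122i, Y(Ω₂)=+0.025857+0.411932i
Total Σ_m = +0.045452-0.000000i. Multiply by 1.795196: +0.081595-0.000000i. P_3(cos γ) = 0.081595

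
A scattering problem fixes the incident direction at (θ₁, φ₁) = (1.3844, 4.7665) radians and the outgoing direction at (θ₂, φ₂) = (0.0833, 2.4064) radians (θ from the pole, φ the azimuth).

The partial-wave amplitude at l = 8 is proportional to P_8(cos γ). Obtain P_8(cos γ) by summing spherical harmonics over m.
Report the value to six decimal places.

Expand P_8 via completeness: Σ_{m} conj(Y_{8,m}) at Ω₁ times Y_{8,m} at Ω₂ —
  m=-8: (0.406846, 0.188012) × (0.000000, -0.000000) = (0.000000, 0.000000)  (running Σ = (0.000000, 0.000000))
  m=-7: (-0.125019, 0.314123) × (-0.000000, 0.000000) = (-0.000000, -0.000000)  (running Σ = (-0.000000, -0.000000))
  m=-6: (0.155756, 0.052424) × (-0.000001, -0.000002) = (0.000000, -0.000000)  (running Σ = (-0.000000, -0.000000))
  m=-5: (-0.091705, 0.330641) × (0.000033, 0.000020) = (-0.000010, 0.000009)  (running Σ = (-0.000010, 0.000009))
  m=-4: (0.056610, 0.012448) × (-0.000624, 0.000127) = (-0.000037, -0.000001)  (running Σ = (-0.000046, 0.000008))
  m=-3: (-0.053451, 0.326371) × (0.004651, -0.006315) = (0.001812, 0.001855)  (running Σ = (0.001766, 0.001864))
  m=-2: (0.009149, 0.000994) × (0.006893, 0.068418) = (-0.000005, 0.000633)  (running Σ = (0.001761, 0.002496))
  m=-1: (-0.017413, 0.321490) × (-0.286399, -0.258994) = (0.088251, -0.087564)  (running Σ = (0.090012, -0.085068))
  m=0: (-0.005237, -0.000000) × (1.022268, 0.000000) = (-0.005353, -0.000000)  (running Σ = (0.084659, -0.085068))
  m=1: (0.017413, 0.321490) × (0.286399, -0.258994) = (0.088251, 0.087564)  (running Σ = (0.172909, 0.002496))
  m=2: (0.009149, -0.000994) × (0.006893, -0.068418) = (-0.000005, -0.000633)  (running Σ = (0.172905, 0.001864))
  m=3: (0.053451, 0.326371) × (-0.004651, -0.006315) = (0.001812, -0.001855)  (running Σ = (0.174717, 0.000008))
  m=4: (0.056610, -0.012448) × (-0.000624, -0.000127) = (-0.000037, 0.000001)  (running Σ = (0.174680, 0.000009))
  m=5: (0.091705, 0.330641) × (-0.000033, 0.000020) = (-0.000010, -0.000009)  (running Σ = (0.174671, -0.000000))
  m=6: (0.155756, -0.052424) × (-0.000001, 0.000002) = (0.000000, 0.000000)  (running Σ = (0.174671, -0.000000))
  m=7: (0.125019, 0.314123) × (0.000000, 0.000000) = (-0.000000, 0.000000)  (running Σ = (0.174671, 0.000000))
  m=8: (0.406846, -0.188012) × (0.000000, 0.000000) = (0.000000, -0.000000)  (running Σ = (0.174671, -0.000000))
Total Σ_m = (0.174671, -0.000000). Multiply by 0.739198: (0.129116, -0.000000). P_8(cos γ) = 0.129116

0.129116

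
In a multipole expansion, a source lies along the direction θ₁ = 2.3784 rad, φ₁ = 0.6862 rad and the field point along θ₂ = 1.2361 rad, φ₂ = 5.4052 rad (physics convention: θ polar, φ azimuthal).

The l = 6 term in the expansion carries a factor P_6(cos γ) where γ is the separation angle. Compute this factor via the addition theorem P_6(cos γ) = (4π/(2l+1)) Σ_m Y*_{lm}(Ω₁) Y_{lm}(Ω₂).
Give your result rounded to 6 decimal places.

-0.011824

Term-by-term m-sum for l=6 (normalisation 4π/13 = 0.966644):
  term(m=-6) = -0.018059+0.000717i   from Y*(Ω₁)=-0.029544-0.043633i, Y(Ω₂)=+0.180881-0.291400i
  term(m=-5) = -0.002606-0.078808i   from Y*(Ω₁)=+0.182896+0.054460i, Y(Ω₂)=-0.130944-0.391901i
  term(m=-4) = +0.020500-0.000542i   from Y*(Ω₁)=-0.356397+0.149336i, Y(Ω₂)=-0.049473-0.019208i
  term(m=-3) = -0.002766-0.139428i   from Y*(Ω₁)=+0.199952-0.376863i, Y(Ω₂)=+0.285662-0.158903i
  term(m=-2) = +0.015118-0.000200i   from Y*(Ω₁)=+0.018380+0.091422i, Y(Ω₂)=+0.029851-0.159359i
  term(m=-1) = +0.000622+0.094153i   from Y*(Ω₁)=+0.265421+0.217372i, Y(Ω₂)=+0.175290+0.211175i
  term(m=+0) = -0.037853-0.000000i   from Y*(Ω₁)=-0.201688-0.000000i, Y(Ω₂)=+0.187679+0.000000i
  term(m=+1) = +0.000622-0.094153i   from Y*(Ω₁)=-0.265421+0.217372i, Y(Ω₂)=-0.175290+0.211175i
  term(m=+2) = +0.015118+0.000200i   from Y*(Ω₁)=+0.018380-0.091422i, Y(Ω₂)=+0.029851+0.159359i
  term(m=+3) = -0.002766+0.139428i   from Y*(Ω₁)=-0.199952-0.376863i, Y(Ω₂)=-0.285662-0.158903i
  term(m=+4) = +0.020500+0.000542i   from Y*(Ω₁)=-0.356397-0.149336i, Y(Ω₂)=-0.049473+0.019208i
  term(m=+5) = -0.002606+0.078808i   from Y*(Ω₁)=-0.182896+0.054460i, Y(Ω₂)=+0.130944-0.391901i
  term(m=+6) = -0.018059-0.000717i   from Y*(Ω₁)=-0.029544+0.043633i, Y(Ω₂)=+0.180881+0.291400i
Σ over m = -0.012232+0.000000i; ×(4π/13) → -0.011824+0.000000i. Real part: -0.011824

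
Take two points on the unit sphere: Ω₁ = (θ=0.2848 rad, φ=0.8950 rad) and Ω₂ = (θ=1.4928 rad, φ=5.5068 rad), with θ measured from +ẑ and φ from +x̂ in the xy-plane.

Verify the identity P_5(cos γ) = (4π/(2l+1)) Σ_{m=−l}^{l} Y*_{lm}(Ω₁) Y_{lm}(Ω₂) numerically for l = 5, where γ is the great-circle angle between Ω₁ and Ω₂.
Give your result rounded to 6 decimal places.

Summing Y*_{l m}(θ₁,φ₁)·Y_{l m}(θ₂,φ₂) over m ∈ [−5, 5]; prefactor 4π/(2·5+1) = 1.142397:
  term(m=-5) = -0.00018 + 0.00033j   from Y*(Ω₁)=-0.00019 - 0.00079j, Y(Ω₂)=-0.33747 - 0.30834j
  term(m=-4) = 0.00091 + 0.00039j   from Y*(Ω₁)=-0.00795 - 0.00373j, Y(Ω₂)=-0.11290 + 0.00407j
  term(m=-3) = -0.00539 + 0.01731j   from Y*(Ω₁)=-0.05020 + 0.02466j, Y(Ω₂)=0.22287 - 0.23526j
  term(m=-2) = 0.02858 + 0.00583j   from Y*(Ω₁)=-0.04923 + 0.22097j, Y(Ω₂)=-0.00232 - 0.12884j
  term(m=-1) = -0.01564 + 0.15500j   from Y*(Ω₁)=0.33326 + 0.41568j, Y(Ω₂)=0.20862 + 0.20490j
  term(m=+0) = 0.05922 + 0.00000j   from Y*(Ω₁)=0.44580 + 0.00000j, Y(Ω₂)=0.13284 + 0.00000j
  term(m=+1) = -0.01564 - 0.15500j   from Y*(Ω₁)=-0.33326 + 0.41568j, Y(Ω₂)=-0.20862 + 0.20490j
  term(m=+2) = 0.02858 - 0.00583j   from Y*(Ω₁)=-0.04923 - 0.22097j, Y(Ω₂)=-0.00232 + 0.12884j
  term(m=+3) = -0.00539 - 0.01731j   from Y*(Ω₁)=0.05020 + 0.02466j, Y(Ω₂)=-0.22287 - 0.23526j
  term(m=+4) = 0.00091 - 0.00039j   from Y*(Ω₁)=-0.00795 + 0.00373j, Y(Ω₂)=-0.11290 - 0.00407j
  term(m=+5) = -0.00018 - 0.00033j   from Y*(Ω₁)=0.00019 - 0.00079j, Y(Ω₂)=0.33747 - 0.30834j
Total Σ_m = 0.07579 - 0.00000j. Multiply by 1.142397: 0.08658 - 0.00000j. P_5(cos γ) = 0.086582

0.086582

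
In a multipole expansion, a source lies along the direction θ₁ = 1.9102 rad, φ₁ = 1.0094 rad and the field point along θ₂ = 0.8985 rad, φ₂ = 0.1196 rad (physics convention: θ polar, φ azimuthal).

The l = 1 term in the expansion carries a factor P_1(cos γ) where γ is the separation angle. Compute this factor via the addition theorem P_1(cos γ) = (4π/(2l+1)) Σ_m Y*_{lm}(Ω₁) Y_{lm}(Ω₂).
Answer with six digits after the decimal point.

0.257130

Expand P_1 via completeness: Σ_{m} conj(Y_{1,m}) at Ω₁ times Y_{1,m} at Ω₂ —
  term(m=-1) = +0.055442+0.068421i   from Y*(Ω₁)=+0.173438+0.275781i, Y(Ω₂)=+0.268381-0.032252i
  term(m=+0) = -0.049499-0.000000i   from Y*(Ω₁)=-0.162668-0.000000i, Y(Ω₂)=+0.304294+0.000000i
  term(m=+1) = +0.055442-0.068421i   from Y*(Ω₁)=-0.173438+0.275781i, Y(Ω₂)=-0.268381-0.032252i
Total Σ_m = +0.061385+0.000000i. Multiply by 4.188790: +0.257130+0.000000i. P_1(cos γ) = 0.257130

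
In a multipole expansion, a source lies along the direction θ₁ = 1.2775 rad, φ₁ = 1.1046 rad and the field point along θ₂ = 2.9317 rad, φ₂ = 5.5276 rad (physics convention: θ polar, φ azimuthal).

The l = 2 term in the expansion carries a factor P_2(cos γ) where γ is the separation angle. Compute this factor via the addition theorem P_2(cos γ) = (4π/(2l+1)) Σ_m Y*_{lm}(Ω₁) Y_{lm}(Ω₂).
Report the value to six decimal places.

Summing Y*_{l m}(θ₁,φ₁)·Y_{l m}(θ₂,φ₂) over m ∈ [−2, 2]; prefactor 4π/(2·2+1) = 2.513274:
  [-2]  conj(Y_{2,-2})(Ω₁) = -0.21095 + 0.28427j ; Y_{2,-2}(Ω₂) = 0.00100 + 0.01674j ; Δ = -0.00497 - 0.00325j
  [-1]  conj(Y_{2,-1})(Ω₁) = 0.09611 + 0.19100j ; Y_{2,-1}(Ω₂) = -0.11459 - 0.10795j ; Δ = 0.00961 - 0.03226j
  [+0]  conj(Y_{2,0})(Ω₁) = -0.23631 + 0.00000j ; Y_{2,0}(Ω₂) = 0.58971 + 0.00000j ; Δ = -0.13935 + 0.00000j
  [+1]  conj(Y_{2,1})(Ω₁) = -0.09611 + 0.19100j ; Y_{2,1}(Ω₂) = 0.11459 - 0.10795j ; Δ = 0.00961 + 0.03226j
  [+2]  conj(Y_{2,2})(Ω₁) = -0.21095 - 0.28427j ; Y_{2,2}(Ω₂) = 0.00100 - 0.01674j ; Δ = -0.00497 + 0.00325j
Σ over m = -0.13008 - 0.00000j; ×(4π/5) → -0.32692 - 0.00000j. Real part: -0.326923

-0.326923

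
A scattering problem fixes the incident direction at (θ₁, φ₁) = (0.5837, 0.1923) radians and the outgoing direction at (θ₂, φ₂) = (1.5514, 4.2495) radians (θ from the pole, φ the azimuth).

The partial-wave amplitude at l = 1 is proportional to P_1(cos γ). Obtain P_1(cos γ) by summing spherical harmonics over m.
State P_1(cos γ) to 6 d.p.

-0.319552

Addition theorem: P_1(cos γ) = (4π/3) Σ_m Y*_{lm}(Ω₁) Y_{lm}(Ω₂), m = −1…1:
  m=-1: +0.186897+0.036390i × -0.154246+0.309078i = -0.040076+0.052153i  (running Σ = -0.040076+0.052153i)
  m=0: +0.407704-0.000000i × +0.009476+0.000000i = +0.003864+0.000000i  (running Σ = -0.036212+0.052153i)
  m=1: -0.186897+0.036390i × +0.154246+0.309078i = -0.040076-0.052153i  (running Σ = -0.076288+0.000000i)
Σ over m = -0.076288+0.000000i; ×(4π/3) → -0.319552+0.000000i. Real part: -0.319552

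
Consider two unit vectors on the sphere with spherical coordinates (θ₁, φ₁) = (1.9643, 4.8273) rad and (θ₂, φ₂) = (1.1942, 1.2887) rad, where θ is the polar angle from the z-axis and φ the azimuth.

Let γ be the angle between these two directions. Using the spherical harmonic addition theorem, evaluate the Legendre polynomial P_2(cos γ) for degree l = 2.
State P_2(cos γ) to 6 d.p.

Term-by-term m-sum for l=2 (normalisation 4π/5 = 2.513274):
  m=-2: Y*=-0.32082 - 0.07506j  Y=-0.28226 - 0.17862j  product 0.07715 + 0.07849j
  m=-1: Y*=-0.03137 + 0.27177j  Y=0.07355 - 0.25376j  product 0.06666 + 0.02795j
  m=+0: Y*=-0.17629 + 0.00000j  Y=-0.18743 + 0.00000j  product 0.03304 + 0.00000j
  m=+1: Y*=0.03137 + 0.27177j  Y=-0.07355 - 0.25376j  product 0.06666 - 0.02795j
  m=+2: Y*=-0.32082 + 0.07506j  Y=-0.28226 + 0.17862j  product 0.07715 - 0.07849j
Total Σ_m = 0.32066 + 0.00000j. Multiply by 2.513274: 0.80590 + 0.00000j. P_2(cos γ) = 0.805895

0.805895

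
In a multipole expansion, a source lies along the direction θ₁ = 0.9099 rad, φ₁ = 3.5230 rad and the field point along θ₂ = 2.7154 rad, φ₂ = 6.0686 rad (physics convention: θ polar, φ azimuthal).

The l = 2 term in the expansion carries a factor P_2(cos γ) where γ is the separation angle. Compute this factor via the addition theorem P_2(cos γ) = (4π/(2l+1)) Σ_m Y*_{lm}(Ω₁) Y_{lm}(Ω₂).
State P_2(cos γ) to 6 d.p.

0.530885

Expand P_2 via completeness: Σ_{m} conj(Y_{2,m}) at Ω₁ times Y_{2,m} at Ω₂ —
  m=-2: Y*=(0.174025, 0.166337)  Y=(0.060029, 0.027471)  product (0.005877, 0.014766)
  m=-1: Y*=(-0.347460, -0.139347)  Y=(-0.284138, -0.061925)  product (0.090097, 0.061110)
  m=+0: Y*=(0.041109, -0.000000)  Y=(0.469077, 0.000000)  product (0.019283, 0.000000)
  m=+1: Y*=(0.347460, -0.139347)  Y=(0.284138, -0.061925)  product (0.090097, -0.061110)
  m=+2: Y*=(0.174025, -0.166337)  Y=(0.060029, -0.027471)  product (0.005877, -0.014766)
Accumulated sum (0.211232, 0.000000); after 4π/(2l+1) scaling, (0.530885, 0.000000) ⇒ P_2 = 0.530885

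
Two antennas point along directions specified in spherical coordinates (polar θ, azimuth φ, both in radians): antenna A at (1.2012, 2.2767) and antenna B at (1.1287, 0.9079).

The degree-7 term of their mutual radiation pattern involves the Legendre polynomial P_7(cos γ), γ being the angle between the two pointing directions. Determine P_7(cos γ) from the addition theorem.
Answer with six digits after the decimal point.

Expand P_7 via completeness: Σ_{m} conj(Y_{7,m}) at Ω₁ times Y_{7,m} at Ω₂ —
  m=-7: (-0.298522, -0.069562) × (0.245794, -0.017756) = (-0.074610, -0.011797)  (running Σ = (-0.074610, -0.011797))
  m=-6: (0.203975, 0.394717) × (0.292687, 0.323775) = (-0.068099, 0.181570)  (running Σ = (-0.142709, 0.169773))
  m=-5: (0.068145, -0.166764) × (-0.052532, 0.300813) = (0.046585, 0.029259)  (running Σ = (-0.096124, 0.199032))
  m=-4: (0.248173, -0.081685) × (0.114715, -0.061188) = (0.023471, -0.024556)  (running Σ = (-0.072653, 0.174476))
  m=-3: (-0.243447, -0.148227) × (0.320278, 0.142219) = (-0.056890, -0.082097)  (running Σ = (-0.129543, 0.092380))
  m=-2: (-0.023970, -0.149492) × (0.004557, 0.018226) = (0.002615, -0.001118)  (running Σ = (-0.126928, 0.091262))
  m=-1: (-0.198632, 0.233018) × (0.204538, -0.261975) = (0.020417, 0.099698)  (running Σ = (-0.106511, 0.190959))
  m=0: (-0.116971, -0.000000) × (0.060495, 0.000000) = (-0.007076, -0.000000)  (running Σ = (-0.113587, 0.190959))
  m=1: (0.198632, 0.233018) × (-0.204538, -0.261975) = (0.020417, -0.099698)  (running Σ = (-0.093170, 0.091262))
  m=2: (-0.023970, 0.149492) × (0.004557, -0.018226) = (0.002615, 0.001118)  (running Σ = (-0.090555, 0.092380))
  m=3: (0.243447, -0.148227) × (-0.320278, 0.142219) = (-0.056890, 0.082097)  (running Σ = (-0.147445, 0.174476))
  m=4: (0.248173, 0.081685) × (0.114715, 0.061188) = (0.023471, 0.024556)  (running Σ = (-0.123974, 0.199032))
  m=5: (-0.068145, -0.166764) × (0.052532, 0.300813) = (0.046585, -0.029259)  (running Σ = (-0.077389, 0.169773))
  m=6: (0.203975, -0.394717) × (0.292687, -0.323775) = (-0.068099, -0.181570)  (running Σ = (-0.145488, -0.011797))
  m=7: (0.298522, -0.069562) × (-0.245794, -0.017756) = (-0.074610, 0.011797)  (running Σ = (-0.220098, -0.000000))
Σ over m = (-0.220098, -0.000000); ×(4π/15) → (-0.184389, -0.000000). Real part: -0.184389

-0.184389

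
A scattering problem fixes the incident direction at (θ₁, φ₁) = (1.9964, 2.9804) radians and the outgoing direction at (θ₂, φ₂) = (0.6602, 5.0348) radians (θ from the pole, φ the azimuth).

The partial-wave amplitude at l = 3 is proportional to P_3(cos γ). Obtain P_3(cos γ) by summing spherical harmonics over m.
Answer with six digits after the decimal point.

Addition theorem: P_3(cos γ) = (4π/7) Σ_m Y*_{lm}(Ω₁) Y_{lm}(Ω₂), m = −3…3:
  m=-3: (-0.279082, 0.146565) × (-0.079232, -0.054621) = (0.030118, 0.003631)  (running Σ = (0.030118, 0.003631))
  m=-2: (-0.331989, 0.110897) × (-0.242644, 0.182484) = (0.060318, -0.087491)  (running Σ = (0.090436, -0.083860))
  m=-1: (0.042909, -0.006977) × (0.133103, 0.398431) = (0.008491, 0.016167)  (running Σ = (0.098927, -0.067693))
  m=0: (0.330902, -0.000000) × (0.035215, 0.000000) = (0.011653, 0.000000)  (running Σ = (0.110580, -0.067693))
  m=1: (-0.042909, -0.006977) × (-0.133103, 0.398431) = (0.008491, -0.016167)  (running Σ = (0.119071, -0.083860))
  m=2: (-0.331989, -0.110897) × (-0.242644, -0.182484) = (0.060318, 0.087491)  (running Σ = (0.179389, 0.003631))
  m=3: (0.279082, 0.146565) × (0.079232, -0.054621) = (0.030118, -0.003631)  (running Σ = (0.209507, -0.000000))
Accumulated sum (0.209507, -0.000000); after 4π/(2l+1) scaling, (0.376106, -0.000000) ⇒ P_3 = 0.376106

0.376106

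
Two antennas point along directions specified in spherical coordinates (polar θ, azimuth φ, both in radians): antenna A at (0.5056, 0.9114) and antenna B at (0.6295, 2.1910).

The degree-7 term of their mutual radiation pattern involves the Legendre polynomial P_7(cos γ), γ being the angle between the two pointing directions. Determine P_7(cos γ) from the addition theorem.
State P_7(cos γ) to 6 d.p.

Term-by-term m-sum for l=7 (normalisation 4π/15 = 0.837758):
  m=-7: (0.003112, 0.000302) × (-0.011426, -0.004444) = (-0.000034, -0.000017)  (running Σ = (-0.000034, -0.000017))
  m=-6: (0.014495, -0.015373) × (0.052693, -0.034495) = (0.000233, -0.001310)  (running Σ = (0.000199, -0.001327))
  m=-5: (-0.013546, -0.086473) × (-0.007889, 0.194338) = (0.016912, -0.001950)  (running Σ = (0.017111, -0.003278))
  m=-4: (-0.215023, -0.118589) × (-0.309130, -0.240303) = (0.037973, 0.088330)  (running Σ = (0.055084, 0.085052))
  m=-3: (-0.418486, 0.180591) × (0.452712, -0.135004) = (-0.165073, 0.138253)  (running Σ = (-0.109989, 0.223305))
  m=-2: (-0.116759, 0.453471) × (-0.059387, 0.173160) = (-0.071589, -0.047148)  (running Σ = (-0.181578, 0.176157))
  m=-1: (0.013381, 0.017262) × (0.184688, 0.258588) = (-0.001993, 0.006648)  (running Σ = (-0.183571, 0.182805))
  m=0: (-0.449279, -0.000000) × (-0.296365, 0.000000) = (0.133150, 0.000000)  (running Σ = (-0.050420, 0.182805))
  m=1: (-0.013381, 0.017262) × (-0.184688, 0.258588) = (-0.001993, -0.006648)  (running Σ = (-0.052413, 0.176157))
  m=2: (-0.116759, -0.453471) × (-0.059387, -0.173160) = (-0.071589, 0.047148)  (running Σ = (-0.124002, 0.223305))
  m=3: (0.418486, 0.180591) × (-0.452712, -0.135004) = (-0.165073, -0.138253)  (running Σ = (-0.289075, 0.085052))
  m=4: (-0.215023, 0.118589) × (-0.309130, 0.240303) = (0.037973, -0.088330)  (running Σ = (-0.251102, -0.003278))
  m=5: (0.013546, -0.086473) × (0.007889, 0.194338) = (0.016912, 0.001950)  (running Σ = (-0.234190, -0.001327))
  m=6: (0.014495, 0.015373) × (0.052693, 0.034495) = (0.000233, 0.001310)  (running Σ = (-0.233957, -0.000017))
  m=7: (-0.003112, 0.000302) × (0.011426, -0.004444) = (-0.000034, 0.000017)  (running Σ = (-0.233991, 0.000000))
Accumulated sum (-0.233991, 0.000000); after 4π/(2l+1) scaling, (-0.196028, 0.000000) ⇒ P_7 = -0.196028

-0.196028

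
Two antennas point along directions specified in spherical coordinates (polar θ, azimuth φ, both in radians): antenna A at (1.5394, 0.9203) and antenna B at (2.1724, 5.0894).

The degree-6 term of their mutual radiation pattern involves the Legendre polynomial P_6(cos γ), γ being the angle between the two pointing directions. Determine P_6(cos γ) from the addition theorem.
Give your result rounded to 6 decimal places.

0.326598

Addition theorem: P_6(cos γ) = (4π/13) Σ_m Y*_{lm}(Ω₁) Y_{lm}(Ω₂), m = −6…6:
  m=-6: Y*=(0.348663, -0.332307)  Y=(0.096702, 0.116864)  product (0.072551, 0.008611)
  m=-5: Y*=(-0.005799, -0.052080)  Y=(-0.343054, 0.111503)  product (0.007796, 0.017220)
  m=-4: Y*=(0.302172, 0.180970)  Y=(0.026083, -0.415107)  product (0.083003, -0.120714)
  m=-3: Y*=(0.056662, -0.022677)  Y=(0.097853, 0.046039)  product (0.006589, 0.000390)
  m=-2: Y*=(-0.085190, 0.308051)  Y=(0.222653, -0.209102)  product (0.045446, 0.086402)
  m=-1: Y*=(0.038908, 0.051128)  Y=(0.086591, 0.218692)  product (-0.007812, 0.012936)
  m=+0: Y*=(-0.311288, -0.000000)  Y=(0.248255, 0.000000)  product (-0.077279, -0.000000)
  m=+1: Y*=(-0.038908, 0.051128)  Y=(-0.086591, 0.218692)  product (-0.007812, -0.012936)
  m=+2: Y*=(-0.085190, -0.308051)  Y=(0.222653, 0.209102)  product (0.045446, -0.086402)
  m=+3: Y*=(-0.056662, -0.022677)  Y=(-0.097853, 0.046039)  product (0.006589, -0.000390)
  m=+4: Y*=(0.302172, -0.180970)  Y=(0.026083, 0.415107)  product (0.083003, 0.120714)
  m=+5: Y*=(0.005799, -0.052080)  Y=(0.343054, 0.111503)  product (0.007796, -0.017220)
  m=+6: Y*=(0.348663, 0.332307)  Y=(0.096702, -0.116864)  product (0.072551, -0.008611)
Accumulated sum (0.337868, -0.000000); after 4π/(2l+1) scaling, (0.326598, -0.000000) ⇒ P_6 = 0.326598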